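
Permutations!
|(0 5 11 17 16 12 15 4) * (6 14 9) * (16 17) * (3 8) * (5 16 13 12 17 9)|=|(0 16 17 9 6 14 5 11 13 12 15 4)(3 8)|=12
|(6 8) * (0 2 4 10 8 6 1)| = 6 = |(0 2 4 10 8 1)|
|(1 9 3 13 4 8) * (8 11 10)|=|(1 9 3 13 4 11 10 8)|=8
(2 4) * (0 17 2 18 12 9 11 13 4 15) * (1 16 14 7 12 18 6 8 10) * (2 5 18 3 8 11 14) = (0 17 5 18 3 8 10 1 16 2 15)(4 6 11 13)(7 12 9 14) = [17, 16, 15, 8, 6, 18, 11, 12, 10, 14, 1, 13, 9, 4, 7, 0, 2, 5, 3]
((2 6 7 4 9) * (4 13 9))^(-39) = (2 6 7 13 9)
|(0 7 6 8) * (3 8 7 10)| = 4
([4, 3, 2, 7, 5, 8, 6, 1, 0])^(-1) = (0 8 5 4)(1 7 3)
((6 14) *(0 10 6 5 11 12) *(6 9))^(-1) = ((0 10 9 6 14 5 11 12))^(-1) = (0 12 11 5 14 6 9 10)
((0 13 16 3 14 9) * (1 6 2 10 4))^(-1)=((0 13 16 3 14 9)(1 6 2 10 4))^(-1)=(0 9 14 3 16 13)(1 4 10 2 6)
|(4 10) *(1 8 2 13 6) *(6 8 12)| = 6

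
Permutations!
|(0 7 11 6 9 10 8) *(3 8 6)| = |(0 7 11 3 8)(6 9 10)| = 15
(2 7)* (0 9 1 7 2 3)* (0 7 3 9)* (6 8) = (1 3 7 9)(6 8) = [0, 3, 2, 7, 4, 5, 8, 9, 6, 1]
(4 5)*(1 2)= (1 2)(4 5)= [0, 2, 1, 3, 5, 4]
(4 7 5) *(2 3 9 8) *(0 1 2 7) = [1, 2, 3, 9, 0, 4, 6, 5, 7, 8] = (0 1 2 3 9 8 7 5 4)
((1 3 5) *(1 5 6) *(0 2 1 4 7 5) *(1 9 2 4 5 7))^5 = ((0 4 1 3 6 5)(2 9))^5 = (0 5 6 3 1 4)(2 9)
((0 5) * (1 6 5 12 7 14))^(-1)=((0 12 7 14 1 6 5))^(-1)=(0 5 6 1 14 7 12)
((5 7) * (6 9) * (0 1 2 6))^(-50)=((0 1 2 6 9)(5 7))^(-50)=(9)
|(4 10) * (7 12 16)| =|(4 10)(7 12 16)| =6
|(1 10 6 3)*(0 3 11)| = 6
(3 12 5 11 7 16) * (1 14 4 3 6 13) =(1 14 4 3 12 5 11 7 16 6 13) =[0, 14, 2, 12, 3, 11, 13, 16, 8, 9, 10, 7, 5, 1, 4, 15, 6]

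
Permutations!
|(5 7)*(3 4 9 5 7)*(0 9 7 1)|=|(0 9 5 3 4 7 1)|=7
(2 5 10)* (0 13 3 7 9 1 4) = [13, 4, 5, 7, 0, 10, 6, 9, 8, 1, 2, 11, 12, 3] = (0 13 3 7 9 1 4)(2 5 10)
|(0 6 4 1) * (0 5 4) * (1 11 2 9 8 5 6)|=|(0 1 6)(2 9 8 5 4 11)|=6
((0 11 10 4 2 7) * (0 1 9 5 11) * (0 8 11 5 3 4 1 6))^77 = ((0 8 11 10 1 9 3 4 2 7 6))^77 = (11)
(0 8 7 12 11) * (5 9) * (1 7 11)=(0 8 11)(1 7 12)(5 9)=[8, 7, 2, 3, 4, 9, 6, 12, 11, 5, 10, 0, 1]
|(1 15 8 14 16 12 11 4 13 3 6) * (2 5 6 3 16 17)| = 40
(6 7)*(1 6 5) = (1 6 7 5) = [0, 6, 2, 3, 4, 1, 7, 5]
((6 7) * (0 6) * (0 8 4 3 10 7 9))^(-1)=(0 9 6)(3 4 8 7 10)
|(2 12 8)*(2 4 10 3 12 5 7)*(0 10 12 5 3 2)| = 6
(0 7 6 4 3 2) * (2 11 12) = (0 7 6 4 3 11 12 2) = [7, 1, 0, 11, 3, 5, 4, 6, 8, 9, 10, 12, 2]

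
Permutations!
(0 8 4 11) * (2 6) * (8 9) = [9, 1, 6, 3, 11, 5, 2, 7, 4, 8, 10, 0] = (0 9 8 4 11)(2 6)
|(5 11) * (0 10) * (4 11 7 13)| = 10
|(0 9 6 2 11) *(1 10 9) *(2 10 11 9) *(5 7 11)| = 20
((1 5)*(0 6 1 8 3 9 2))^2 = (0 1 8 9)(2 6 5 3)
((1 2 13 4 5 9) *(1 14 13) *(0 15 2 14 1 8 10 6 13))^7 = ((0 15 2 8 10 6 13 4 5 9 1 14))^7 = (0 4 2 9 10 14 13 15 5 8 1 6)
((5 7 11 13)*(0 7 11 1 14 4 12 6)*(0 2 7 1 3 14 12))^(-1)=((0 1 12 6 2 7 3 14 4)(5 11 13))^(-1)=(0 4 14 3 7 2 6 12 1)(5 13 11)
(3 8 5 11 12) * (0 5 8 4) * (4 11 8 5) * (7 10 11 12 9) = (0 4)(3 12)(5 8)(7 10 11 9) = [4, 1, 2, 12, 0, 8, 6, 10, 5, 7, 11, 9, 3]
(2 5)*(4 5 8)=[0, 1, 8, 3, 5, 2, 6, 7, 4]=(2 8 4 5)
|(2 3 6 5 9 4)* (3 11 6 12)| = 6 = |(2 11 6 5 9 4)(3 12)|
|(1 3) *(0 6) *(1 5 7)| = |(0 6)(1 3 5 7)| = 4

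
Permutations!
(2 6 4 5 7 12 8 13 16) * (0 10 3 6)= (0 10 3 6 4 5 7 12 8 13 16 2)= [10, 1, 0, 6, 5, 7, 4, 12, 13, 9, 3, 11, 8, 16, 14, 15, 2]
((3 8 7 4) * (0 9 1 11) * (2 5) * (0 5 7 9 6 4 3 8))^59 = (0 9 2 6 1 7 4 11 3 8 5)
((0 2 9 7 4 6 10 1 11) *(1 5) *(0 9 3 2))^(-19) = ((1 11 9 7 4 6 10 5)(2 3))^(-19) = (1 6 9 5 4 11 10 7)(2 3)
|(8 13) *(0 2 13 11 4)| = 6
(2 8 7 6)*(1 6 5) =[0, 6, 8, 3, 4, 1, 2, 5, 7] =(1 6 2 8 7 5)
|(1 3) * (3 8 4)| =4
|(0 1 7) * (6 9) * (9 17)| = 3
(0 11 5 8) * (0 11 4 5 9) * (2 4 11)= (0 11 9)(2 4 5 8)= [11, 1, 4, 3, 5, 8, 6, 7, 2, 0, 10, 9]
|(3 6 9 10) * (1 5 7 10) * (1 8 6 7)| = 6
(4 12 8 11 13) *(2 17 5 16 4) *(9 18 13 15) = (2 17 5 16 4 12 8 11 15 9 18 13) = [0, 1, 17, 3, 12, 16, 6, 7, 11, 18, 10, 15, 8, 2, 14, 9, 4, 5, 13]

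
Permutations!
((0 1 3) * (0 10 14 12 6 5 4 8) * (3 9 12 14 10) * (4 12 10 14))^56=(14)(5 6 12)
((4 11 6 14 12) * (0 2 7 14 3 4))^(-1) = (0 12 14 7 2)(3 6 11 4)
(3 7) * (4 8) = (3 7)(4 8) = [0, 1, 2, 7, 8, 5, 6, 3, 4]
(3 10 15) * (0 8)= (0 8)(3 10 15)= [8, 1, 2, 10, 4, 5, 6, 7, 0, 9, 15, 11, 12, 13, 14, 3]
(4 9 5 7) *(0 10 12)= (0 10 12)(4 9 5 7)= [10, 1, 2, 3, 9, 7, 6, 4, 8, 5, 12, 11, 0]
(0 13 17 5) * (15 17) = (0 13 15 17 5) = [13, 1, 2, 3, 4, 0, 6, 7, 8, 9, 10, 11, 12, 15, 14, 17, 16, 5]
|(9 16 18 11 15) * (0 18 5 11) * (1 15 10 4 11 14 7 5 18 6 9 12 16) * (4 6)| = |(0 4 11 10 6 9 1 15 12 16 18)(5 14 7)| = 33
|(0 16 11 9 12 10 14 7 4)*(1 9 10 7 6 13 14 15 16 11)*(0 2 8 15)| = 9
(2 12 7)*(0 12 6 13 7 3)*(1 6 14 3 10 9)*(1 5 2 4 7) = (0 12 10 9 5 2 14 3)(1 6 13)(4 7) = [12, 6, 14, 0, 7, 2, 13, 4, 8, 5, 9, 11, 10, 1, 3]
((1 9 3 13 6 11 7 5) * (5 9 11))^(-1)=(1 5 6 13 3 9 7 11)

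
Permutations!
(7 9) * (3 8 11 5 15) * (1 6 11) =(1 6 11 5 15 3 8)(7 9) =[0, 6, 2, 8, 4, 15, 11, 9, 1, 7, 10, 5, 12, 13, 14, 3]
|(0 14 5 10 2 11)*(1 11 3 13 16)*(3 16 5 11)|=21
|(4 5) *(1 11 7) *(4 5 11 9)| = |(1 9 4 11 7)| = 5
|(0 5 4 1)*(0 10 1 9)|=|(0 5 4 9)(1 10)|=4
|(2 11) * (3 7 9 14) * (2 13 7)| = |(2 11 13 7 9 14 3)| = 7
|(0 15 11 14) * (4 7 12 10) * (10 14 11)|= 7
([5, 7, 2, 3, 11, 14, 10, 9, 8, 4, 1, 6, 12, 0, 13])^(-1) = [13, 10, 2, 3, 9, 0, 11, 1, 8, 7, 6, 4, 12, 14, 5]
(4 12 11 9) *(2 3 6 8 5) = [0, 1, 3, 6, 12, 2, 8, 7, 5, 4, 10, 9, 11] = (2 3 6 8 5)(4 12 11 9)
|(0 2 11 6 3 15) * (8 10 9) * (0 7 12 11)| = |(0 2)(3 15 7 12 11 6)(8 10 9)| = 6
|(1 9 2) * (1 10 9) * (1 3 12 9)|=6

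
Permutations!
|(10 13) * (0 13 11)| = 4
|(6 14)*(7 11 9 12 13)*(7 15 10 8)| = |(6 14)(7 11 9 12 13 15 10 8)| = 8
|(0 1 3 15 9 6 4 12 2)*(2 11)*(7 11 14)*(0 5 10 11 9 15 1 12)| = 28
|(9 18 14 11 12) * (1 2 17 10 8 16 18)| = |(1 2 17 10 8 16 18 14 11 12 9)| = 11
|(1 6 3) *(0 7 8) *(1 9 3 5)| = |(0 7 8)(1 6 5)(3 9)| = 6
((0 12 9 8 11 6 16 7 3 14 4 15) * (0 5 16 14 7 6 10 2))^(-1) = (0 2 10 11 8 9 12)(3 7)(4 14 6 16 5 15)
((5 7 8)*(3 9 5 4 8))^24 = ((3 9 5 7)(4 8))^24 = (9)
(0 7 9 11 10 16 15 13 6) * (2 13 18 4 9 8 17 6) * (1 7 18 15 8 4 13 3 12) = (0 18 13 2 3 12 1 7 4 9 11 10 16 8 17 6) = [18, 7, 3, 12, 9, 5, 0, 4, 17, 11, 16, 10, 1, 2, 14, 15, 8, 6, 13]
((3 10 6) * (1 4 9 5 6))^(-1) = (1 10 3 6 5 9 4)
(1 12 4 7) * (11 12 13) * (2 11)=[0, 13, 11, 3, 7, 5, 6, 1, 8, 9, 10, 12, 4, 2]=(1 13 2 11 12 4 7)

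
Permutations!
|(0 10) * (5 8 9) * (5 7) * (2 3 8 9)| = |(0 10)(2 3 8)(5 9 7)| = 6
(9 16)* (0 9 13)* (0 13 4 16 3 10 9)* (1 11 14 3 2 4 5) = (1 11 14 3 10 9 2 4 16 5) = [0, 11, 4, 10, 16, 1, 6, 7, 8, 2, 9, 14, 12, 13, 3, 15, 5]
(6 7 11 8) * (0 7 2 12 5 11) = [7, 1, 12, 3, 4, 11, 2, 0, 6, 9, 10, 8, 5] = (0 7)(2 12 5 11 8 6)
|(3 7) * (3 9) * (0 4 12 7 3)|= |(0 4 12 7 9)|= 5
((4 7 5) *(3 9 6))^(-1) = ((3 9 6)(4 7 5))^(-1) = (3 6 9)(4 5 7)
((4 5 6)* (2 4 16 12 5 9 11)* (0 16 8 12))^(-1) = ((0 16)(2 4 9 11)(5 6 8 12))^(-1) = (0 16)(2 11 9 4)(5 12 8 6)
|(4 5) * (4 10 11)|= |(4 5 10 11)|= 4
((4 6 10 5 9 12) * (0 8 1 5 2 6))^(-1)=((0 8 1 5 9 12 4)(2 6 10))^(-1)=(0 4 12 9 5 1 8)(2 10 6)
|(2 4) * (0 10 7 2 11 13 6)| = |(0 10 7 2 4 11 13 6)| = 8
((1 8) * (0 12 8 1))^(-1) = (0 8 12)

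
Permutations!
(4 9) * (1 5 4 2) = (1 5 4 9 2) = [0, 5, 1, 3, 9, 4, 6, 7, 8, 2]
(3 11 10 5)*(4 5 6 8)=[0, 1, 2, 11, 5, 3, 8, 7, 4, 9, 6, 10]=(3 11 10 6 8 4 5)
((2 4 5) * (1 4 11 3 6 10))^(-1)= ((1 4 5 2 11 3 6 10))^(-1)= (1 10 6 3 11 2 5 4)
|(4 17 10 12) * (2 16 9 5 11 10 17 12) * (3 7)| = |(17)(2 16 9 5 11 10)(3 7)(4 12)| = 6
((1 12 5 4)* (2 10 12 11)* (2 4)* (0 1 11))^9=(0 1)(2 10 12 5)(4 11)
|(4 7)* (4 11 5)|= 4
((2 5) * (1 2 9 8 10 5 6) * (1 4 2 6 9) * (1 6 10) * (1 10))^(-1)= ((2 9 8 10 5 6 4))^(-1)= (2 4 6 5 10 8 9)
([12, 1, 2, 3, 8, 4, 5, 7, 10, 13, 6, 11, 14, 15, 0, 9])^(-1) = (0 14 12)(4 5 6 10 8)(9 15 13)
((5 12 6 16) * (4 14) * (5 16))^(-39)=((16)(4 14)(5 12 6))^(-39)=(16)(4 14)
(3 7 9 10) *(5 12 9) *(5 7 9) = (3 9 10)(5 12) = [0, 1, 2, 9, 4, 12, 6, 7, 8, 10, 3, 11, 5]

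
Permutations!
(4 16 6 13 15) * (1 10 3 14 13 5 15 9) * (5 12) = [0, 10, 2, 14, 16, 15, 12, 7, 8, 1, 3, 11, 5, 9, 13, 4, 6] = (1 10 3 14 13 9)(4 16 6 12 5 15)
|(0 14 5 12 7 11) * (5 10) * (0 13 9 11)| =6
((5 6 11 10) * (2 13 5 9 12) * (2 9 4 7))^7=((2 13 5 6 11 10 4 7)(9 12))^7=(2 7 4 10 11 6 5 13)(9 12)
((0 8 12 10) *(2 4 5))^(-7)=(0 8 12 10)(2 5 4)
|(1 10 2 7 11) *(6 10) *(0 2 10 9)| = |(0 2 7 11 1 6 9)| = 7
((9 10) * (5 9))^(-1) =((5 9 10))^(-1) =(5 10 9)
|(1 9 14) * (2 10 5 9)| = |(1 2 10 5 9 14)| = 6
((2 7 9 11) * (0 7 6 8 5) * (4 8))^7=(0 8 6 11 7 5 4 2 9)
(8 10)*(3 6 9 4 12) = (3 6 9 4 12)(8 10) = [0, 1, 2, 6, 12, 5, 9, 7, 10, 4, 8, 11, 3]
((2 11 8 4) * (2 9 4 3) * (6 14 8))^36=(14)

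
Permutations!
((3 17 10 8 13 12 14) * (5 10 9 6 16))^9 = ((3 17 9 6 16 5 10 8 13 12 14))^9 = (3 12 8 5 6 17 14 13 10 16 9)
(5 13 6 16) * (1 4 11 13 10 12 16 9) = (1 4 11 13 6 9)(5 10 12 16) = [0, 4, 2, 3, 11, 10, 9, 7, 8, 1, 12, 13, 16, 6, 14, 15, 5]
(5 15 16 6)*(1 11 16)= (1 11 16 6 5 15)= [0, 11, 2, 3, 4, 15, 5, 7, 8, 9, 10, 16, 12, 13, 14, 1, 6]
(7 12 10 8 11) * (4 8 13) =(4 8 11 7 12 10 13) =[0, 1, 2, 3, 8, 5, 6, 12, 11, 9, 13, 7, 10, 4]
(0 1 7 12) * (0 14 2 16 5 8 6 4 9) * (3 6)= (0 1 7 12 14 2 16 5 8 3 6 4 9)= [1, 7, 16, 6, 9, 8, 4, 12, 3, 0, 10, 11, 14, 13, 2, 15, 5]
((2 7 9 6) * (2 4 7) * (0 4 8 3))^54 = (0 8 9 4 3 6 7)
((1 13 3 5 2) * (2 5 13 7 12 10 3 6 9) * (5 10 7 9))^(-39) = (3 13 6 5 10)(7 12)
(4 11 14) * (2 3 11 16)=(2 3 11 14 4 16)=[0, 1, 3, 11, 16, 5, 6, 7, 8, 9, 10, 14, 12, 13, 4, 15, 2]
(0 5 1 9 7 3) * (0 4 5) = (1 9 7 3 4 5) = [0, 9, 2, 4, 5, 1, 6, 3, 8, 7]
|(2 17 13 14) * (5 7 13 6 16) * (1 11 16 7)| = |(1 11 16 5)(2 17 6 7 13 14)| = 12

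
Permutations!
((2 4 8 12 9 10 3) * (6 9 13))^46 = (2 4 8 12 13 6 9 10 3)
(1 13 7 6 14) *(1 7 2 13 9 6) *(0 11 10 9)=(0 11 10 9 6 14 7 1)(2 13)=[11, 0, 13, 3, 4, 5, 14, 1, 8, 6, 9, 10, 12, 2, 7]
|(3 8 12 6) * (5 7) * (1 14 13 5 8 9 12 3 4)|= 11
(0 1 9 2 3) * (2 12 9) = (0 1 2 3)(9 12) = [1, 2, 3, 0, 4, 5, 6, 7, 8, 12, 10, 11, 9]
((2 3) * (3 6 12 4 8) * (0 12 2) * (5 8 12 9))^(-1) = (0 3 8 5 9)(2 6)(4 12)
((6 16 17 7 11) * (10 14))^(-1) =(6 11 7 17 16)(10 14)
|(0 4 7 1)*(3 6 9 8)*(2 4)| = 20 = |(0 2 4 7 1)(3 6 9 8)|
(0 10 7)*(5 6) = (0 10 7)(5 6) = [10, 1, 2, 3, 4, 6, 5, 0, 8, 9, 7]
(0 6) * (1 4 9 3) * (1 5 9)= (0 6)(1 4)(3 5 9)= [6, 4, 2, 5, 1, 9, 0, 7, 8, 3]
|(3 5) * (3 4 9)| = |(3 5 4 9)| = 4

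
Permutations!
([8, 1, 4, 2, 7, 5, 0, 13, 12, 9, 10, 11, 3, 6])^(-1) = (0 6 13 7 4 2 3 12 8)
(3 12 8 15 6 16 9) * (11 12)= (3 11 12 8 15 6 16 9)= [0, 1, 2, 11, 4, 5, 16, 7, 15, 3, 10, 12, 8, 13, 14, 6, 9]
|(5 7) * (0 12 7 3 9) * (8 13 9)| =|(0 12 7 5 3 8 13 9)| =8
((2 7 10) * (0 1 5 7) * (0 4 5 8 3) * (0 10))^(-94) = ((0 1 8 3 10 2 4 5 7))^(-94) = (0 2 1 4 8 5 3 7 10)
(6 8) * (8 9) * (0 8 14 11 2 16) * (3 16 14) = (0 8 6 9 3 16)(2 14 11) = [8, 1, 14, 16, 4, 5, 9, 7, 6, 3, 10, 2, 12, 13, 11, 15, 0]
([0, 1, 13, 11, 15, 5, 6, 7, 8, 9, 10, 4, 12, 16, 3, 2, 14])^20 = (2 3)(4 16)(11 13)(14 15)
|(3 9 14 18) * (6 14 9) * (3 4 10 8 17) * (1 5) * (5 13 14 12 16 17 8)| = 35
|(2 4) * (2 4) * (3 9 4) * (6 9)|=|(3 6 9 4)|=4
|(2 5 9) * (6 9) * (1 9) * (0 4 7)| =|(0 4 7)(1 9 2 5 6)| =15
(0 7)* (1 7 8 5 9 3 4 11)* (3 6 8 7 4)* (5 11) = (0 7)(1 4 5 9 6 8 11) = [7, 4, 2, 3, 5, 9, 8, 0, 11, 6, 10, 1]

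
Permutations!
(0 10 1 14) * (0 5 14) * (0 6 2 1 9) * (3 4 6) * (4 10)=(0 4 6 2 1 3 10 9)(5 14)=[4, 3, 1, 10, 6, 14, 2, 7, 8, 0, 9, 11, 12, 13, 5]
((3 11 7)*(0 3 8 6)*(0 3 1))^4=((0 1)(3 11 7 8 6))^4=(3 6 8 7 11)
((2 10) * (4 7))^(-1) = (2 10)(4 7) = ((2 10)(4 7))^(-1)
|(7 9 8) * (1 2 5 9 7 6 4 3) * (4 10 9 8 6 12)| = 21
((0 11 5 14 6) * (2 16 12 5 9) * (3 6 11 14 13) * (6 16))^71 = ((0 14 11 9 2 6)(3 16 12 5 13))^71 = (0 6 2 9 11 14)(3 16 12 5 13)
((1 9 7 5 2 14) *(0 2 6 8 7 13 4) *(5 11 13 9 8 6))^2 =((0 2 14 1 8 7 11 13 4))^2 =(0 14 8 11 4 2 1 7 13)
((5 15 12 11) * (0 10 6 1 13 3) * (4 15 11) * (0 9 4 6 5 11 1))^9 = (0 12 4 3 1 10 6 15 9 13 5)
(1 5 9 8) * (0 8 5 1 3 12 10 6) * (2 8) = [2, 1, 8, 12, 4, 9, 0, 7, 3, 5, 6, 11, 10] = (0 2 8 3 12 10 6)(5 9)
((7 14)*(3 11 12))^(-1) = ((3 11 12)(7 14))^(-1) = (3 12 11)(7 14)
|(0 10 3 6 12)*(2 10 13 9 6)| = 15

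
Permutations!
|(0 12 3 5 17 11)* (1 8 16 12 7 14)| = 11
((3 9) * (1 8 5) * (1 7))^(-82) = (9)(1 5)(7 8)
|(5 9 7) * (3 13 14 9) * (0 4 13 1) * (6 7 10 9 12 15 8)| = |(0 4 13 14 12 15 8 6 7 5 3 1)(9 10)| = 12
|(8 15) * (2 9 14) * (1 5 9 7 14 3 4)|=|(1 5 9 3 4)(2 7 14)(8 15)|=30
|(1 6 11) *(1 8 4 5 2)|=7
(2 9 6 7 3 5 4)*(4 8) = (2 9 6 7 3 5 8 4) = [0, 1, 9, 5, 2, 8, 7, 3, 4, 6]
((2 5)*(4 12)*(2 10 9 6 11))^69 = ((2 5 10 9 6 11)(4 12))^69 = (2 9)(4 12)(5 6)(10 11)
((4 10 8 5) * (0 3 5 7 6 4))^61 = (0 3 5)(4 10 8 7 6)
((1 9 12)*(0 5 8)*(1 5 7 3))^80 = ((0 7 3 1 9 12 5 8))^80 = (12)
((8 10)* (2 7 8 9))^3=(2 10 7 9 8)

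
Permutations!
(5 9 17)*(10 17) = (5 9 10 17) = [0, 1, 2, 3, 4, 9, 6, 7, 8, 10, 17, 11, 12, 13, 14, 15, 16, 5]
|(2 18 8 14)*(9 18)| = 5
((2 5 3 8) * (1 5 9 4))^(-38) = ((1 5 3 8 2 9 4))^(-38) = (1 2 5 9 3 4 8)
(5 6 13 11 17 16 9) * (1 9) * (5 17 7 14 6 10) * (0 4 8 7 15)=(0 4 8 7 14 6 13 11 15)(1 9 17 16)(5 10)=[4, 9, 2, 3, 8, 10, 13, 14, 7, 17, 5, 15, 12, 11, 6, 0, 1, 16]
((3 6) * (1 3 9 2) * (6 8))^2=((1 3 8 6 9 2))^2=(1 8 9)(2 3 6)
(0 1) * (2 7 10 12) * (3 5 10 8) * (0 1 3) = [3, 1, 7, 5, 4, 10, 6, 8, 0, 9, 12, 11, 2] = (0 3 5 10 12 2 7 8)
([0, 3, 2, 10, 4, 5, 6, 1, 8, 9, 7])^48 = [0, 1, 2, 3, 4, 5, 6, 7, 8, 9, 10]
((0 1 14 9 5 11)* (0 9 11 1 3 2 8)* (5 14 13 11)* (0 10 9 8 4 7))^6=((0 3 2 4 7)(1 13 11 8 10 9 14 5))^6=(0 3 2 4 7)(1 14 10 11)(5 9 8 13)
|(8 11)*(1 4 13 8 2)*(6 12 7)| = 6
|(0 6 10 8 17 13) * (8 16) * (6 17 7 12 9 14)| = 24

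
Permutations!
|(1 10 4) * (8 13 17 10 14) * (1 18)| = 8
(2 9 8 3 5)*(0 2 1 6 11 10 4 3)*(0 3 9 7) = (0 2 7)(1 6 11 10 4 9 8 3 5) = [2, 6, 7, 5, 9, 1, 11, 0, 3, 8, 4, 10]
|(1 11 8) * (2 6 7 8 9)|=|(1 11 9 2 6 7 8)|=7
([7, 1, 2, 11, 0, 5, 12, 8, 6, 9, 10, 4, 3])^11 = (0 6 11 7 12 4 8 3)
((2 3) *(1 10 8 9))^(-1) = ((1 10 8 9)(2 3))^(-1) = (1 9 8 10)(2 3)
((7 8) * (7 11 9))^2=(7 11)(8 9)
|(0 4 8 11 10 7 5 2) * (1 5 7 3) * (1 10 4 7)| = |(0 7 1 5 2)(3 10)(4 8 11)| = 30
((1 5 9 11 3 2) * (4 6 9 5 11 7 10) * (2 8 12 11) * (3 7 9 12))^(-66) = (12)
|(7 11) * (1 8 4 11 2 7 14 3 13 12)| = |(1 8 4 11 14 3 13 12)(2 7)| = 8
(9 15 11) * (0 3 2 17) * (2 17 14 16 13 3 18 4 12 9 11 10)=(0 18 4 12 9 15 10 2 14 16 13 3 17)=[18, 1, 14, 17, 12, 5, 6, 7, 8, 15, 2, 11, 9, 3, 16, 10, 13, 0, 4]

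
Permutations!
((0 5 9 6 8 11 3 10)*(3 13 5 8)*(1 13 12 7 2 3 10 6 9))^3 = (13)(0 12 3)(2 10 11)(6 8 7) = ((0 8 11 12 7 2 3 6 10)(1 13 5))^3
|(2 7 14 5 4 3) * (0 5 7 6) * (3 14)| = 8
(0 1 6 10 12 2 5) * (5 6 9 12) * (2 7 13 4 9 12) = (0 1 12 7 13 4 9 2 6 10 5) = [1, 12, 6, 3, 9, 0, 10, 13, 8, 2, 5, 11, 7, 4]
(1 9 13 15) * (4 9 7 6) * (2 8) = (1 7 6 4 9 13 15)(2 8) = [0, 7, 8, 3, 9, 5, 4, 6, 2, 13, 10, 11, 12, 15, 14, 1]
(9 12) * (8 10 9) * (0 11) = [11, 1, 2, 3, 4, 5, 6, 7, 10, 12, 9, 0, 8] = (0 11)(8 10 9 12)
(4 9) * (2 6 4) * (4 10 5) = [0, 1, 6, 3, 9, 4, 10, 7, 8, 2, 5] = (2 6 10 5 4 9)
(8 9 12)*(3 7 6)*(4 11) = (3 7 6)(4 11)(8 9 12) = [0, 1, 2, 7, 11, 5, 3, 6, 9, 12, 10, 4, 8]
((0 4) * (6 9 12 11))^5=((0 4)(6 9 12 11))^5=(0 4)(6 9 12 11)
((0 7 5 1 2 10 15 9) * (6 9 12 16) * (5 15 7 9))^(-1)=((0 9)(1 2 10 7 15 12 16 6 5))^(-1)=(0 9)(1 5 6 16 12 15 7 10 2)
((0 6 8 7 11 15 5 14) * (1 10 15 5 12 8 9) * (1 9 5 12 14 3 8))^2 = ((0 6 5 3 8 7 11 12 1 10 15 14))^2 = (0 5 8 11 1 15)(3 7 12 10 14 6)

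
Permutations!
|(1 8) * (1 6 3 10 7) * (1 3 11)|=|(1 8 6 11)(3 10 7)|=12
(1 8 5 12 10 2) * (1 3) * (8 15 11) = (1 15 11 8 5 12 10 2 3) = [0, 15, 3, 1, 4, 12, 6, 7, 5, 9, 2, 8, 10, 13, 14, 11]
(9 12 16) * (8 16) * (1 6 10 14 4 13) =(1 6 10 14 4 13)(8 16 9 12) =[0, 6, 2, 3, 13, 5, 10, 7, 16, 12, 14, 11, 8, 1, 4, 15, 9]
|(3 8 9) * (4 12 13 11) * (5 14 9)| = 20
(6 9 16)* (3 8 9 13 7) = (3 8 9 16 6 13 7) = [0, 1, 2, 8, 4, 5, 13, 3, 9, 16, 10, 11, 12, 7, 14, 15, 6]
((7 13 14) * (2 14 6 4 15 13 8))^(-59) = ((2 14 7 8)(4 15 13 6))^(-59) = (2 14 7 8)(4 15 13 6)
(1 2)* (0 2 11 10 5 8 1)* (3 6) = (0 2)(1 11 10 5 8)(3 6) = [2, 11, 0, 6, 4, 8, 3, 7, 1, 9, 5, 10]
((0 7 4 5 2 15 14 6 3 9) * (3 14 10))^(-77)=((0 7 4 5 2 15 10 3 9)(6 14))^(-77)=(0 2 9 5 3 4 10 7 15)(6 14)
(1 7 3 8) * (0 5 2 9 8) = [5, 7, 9, 0, 4, 2, 6, 3, 1, 8] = (0 5 2 9 8 1 7 3)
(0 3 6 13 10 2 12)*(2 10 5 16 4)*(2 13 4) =(0 3 6 4 13 5 16 2 12) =[3, 1, 12, 6, 13, 16, 4, 7, 8, 9, 10, 11, 0, 5, 14, 15, 2]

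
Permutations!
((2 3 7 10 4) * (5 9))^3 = ((2 3 7 10 4)(5 9))^3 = (2 10 3 4 7)(5 9)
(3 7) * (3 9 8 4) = (3 7 9 8 4) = [0, 1, 2, 7, 3, 5, 6, 9, 4, 8]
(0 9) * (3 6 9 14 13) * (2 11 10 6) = (0 14 13 3 2 11 10 6 9) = [14, 1, 11, 2, 4, 5, 9, 7, 8, 0, 6, 10, 12, 3, 13]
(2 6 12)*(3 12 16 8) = [0, 1, 6, 12, 4, 5, 16, 7, 3, 9, 10, 11, 2, 13, 14, 15, 8] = (2 6 16 8 3 12)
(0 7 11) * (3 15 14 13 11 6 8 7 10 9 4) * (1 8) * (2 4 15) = (0 10 9 15 14 13 11)(1 8 7 6)(2 4 3) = [10, 8, 4, 2, 3, 5, 1, 6, 7, 15, 9, 0, 12, 11, 13, 14]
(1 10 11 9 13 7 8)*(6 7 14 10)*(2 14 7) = (1 6 2 14 10 11 9 13 7 8) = [0, 6, 14, 3, 4, 5, 2, 8, 1, 13, 11, 9, 12, 7, 10]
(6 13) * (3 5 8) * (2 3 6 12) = (2 3 5 8 6 13 12) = [0, 1, 3, 5, 4, 8, 13, 7, 6, 9, 10, 11, 2, 12]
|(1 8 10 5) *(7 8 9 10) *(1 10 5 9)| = 6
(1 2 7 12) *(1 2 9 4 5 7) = (1 9 4 5 7 12 2) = [0, 9, 1, 3, 5, 7, 6, 12, 8, 4, 10, 11, 2]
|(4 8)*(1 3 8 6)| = |(1 3 8 4 6)| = 5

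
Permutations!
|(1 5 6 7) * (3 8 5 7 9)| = 10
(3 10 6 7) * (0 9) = (0 9)(3 10 6 7) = [9, 1, 2, 10, 4, 5, 7, 3, 8, 0, 6]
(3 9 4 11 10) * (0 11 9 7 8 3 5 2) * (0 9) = (0 11 10 5 2 9 4)(3 7 8) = [11, 1, 9, 7, 0, 2, 6, 8, 3, 4, 5, 10]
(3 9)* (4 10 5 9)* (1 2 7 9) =(1 2 7 9 3 4 10 5) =[0, 2, 7, 4, 10, 1, 6, 9, 8, 3, 5]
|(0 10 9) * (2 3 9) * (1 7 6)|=15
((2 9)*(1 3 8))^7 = (1 3 8)(2 9) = ((1 3 8)(2 9))^7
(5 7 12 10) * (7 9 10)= (5 9 10)(7 12)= [0, 1, 2, 3, 4, 9, 6, 12, 8, 10, 5, 11, 7]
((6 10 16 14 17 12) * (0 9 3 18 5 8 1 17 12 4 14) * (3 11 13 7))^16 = ((0 9 11 13 7 3 18 5 8 1 17 4 14 12 6 10 16))^16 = (0 16 10 6 12 14 4 17 1 8 5 18 3 7 13 11 9)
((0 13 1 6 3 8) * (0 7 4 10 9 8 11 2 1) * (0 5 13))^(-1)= ((1 6 3 11 2)(4 10 9 8 7)(5 13))^(-1)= (1 2 11 3 6)(4 7 8 9 10)(5 13)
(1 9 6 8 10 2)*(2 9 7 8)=(1 7 8 10 9 6 2)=[0, 7, 1, 3, 4, 5, 2, 8, 10, 6, 9]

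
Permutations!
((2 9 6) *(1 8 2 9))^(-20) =(9)(1 8 2)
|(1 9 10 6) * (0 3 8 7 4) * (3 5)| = |(0 5 3 8 7 4)(1 9 10 6)| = 12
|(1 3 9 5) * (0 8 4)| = 12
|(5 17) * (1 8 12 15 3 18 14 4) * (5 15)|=|(1 8 12 5 17 15 3 18 14 4)|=10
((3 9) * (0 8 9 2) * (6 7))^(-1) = (0 2 3 9 8)(6 7)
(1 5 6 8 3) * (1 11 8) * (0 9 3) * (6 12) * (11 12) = (0 9 3 12 6 1 5 11 8) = [9, 5, 2, 12, 4, 11, 1, 7, 0, 3, 10, 8, 6]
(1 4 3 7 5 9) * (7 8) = (1 4 3 8 7 5 9) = [0, 4, 2, 8, 3, 9, 6, 5, 7, 1]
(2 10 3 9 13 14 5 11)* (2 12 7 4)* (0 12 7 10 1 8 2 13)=(0 12 10 3 9)(1 8 2)(4 13 14 5 11 7)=[12, 8, 1, 9, 13, 11, 6, 4, 2, 0, 3, 7, 10, 14, 5]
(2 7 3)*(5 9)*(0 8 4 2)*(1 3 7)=(0 8 4 2 1 3)(5 9)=[8, 3, 1, 0, 2, 9, 6, 7, 4, 5]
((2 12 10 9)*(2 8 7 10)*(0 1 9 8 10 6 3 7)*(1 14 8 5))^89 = (0 8 14)(1 9 10 5)(2 12)(3 6 7)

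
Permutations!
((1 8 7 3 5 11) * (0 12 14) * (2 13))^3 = ((0 12 14)(1 8 7 3 5 11)(2 13))^3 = (14)(1 3)(2 13)(5 8)(7 11)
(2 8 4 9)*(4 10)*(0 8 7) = [8, 1, 7, 3, 9, 5, 6, 0, 10, 2, 4] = (0 8 10 4 9 2 7)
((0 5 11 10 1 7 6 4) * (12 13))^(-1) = (0 4 6 7 1 10 11 5)(12 13)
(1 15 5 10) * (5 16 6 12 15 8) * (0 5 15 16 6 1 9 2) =(0 5 10 9 2)(1 8 15 6 12 16) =[5, 8, 0, 3, 4, 10, 12, 7, 15, 2, 9, 11, 16, 13, 14, 6, 1]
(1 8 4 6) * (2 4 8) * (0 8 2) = [8, 0, 4, 3, 6, 5, 1, 7, 2] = (0 8 2 4 6 1)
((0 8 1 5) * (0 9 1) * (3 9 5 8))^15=(9)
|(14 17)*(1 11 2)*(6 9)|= 6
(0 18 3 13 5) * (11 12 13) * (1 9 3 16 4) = (0 18 16 4 1 9 3 11 12 13 5) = [18, 9, 2, 11, 1, 0, 6, 7, 8, 3, 10, 12, 13, 5, 14, 15, 4, 17, 16]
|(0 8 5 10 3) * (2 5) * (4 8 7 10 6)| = 20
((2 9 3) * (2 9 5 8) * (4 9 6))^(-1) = (2 8 5)(3 9 4 6)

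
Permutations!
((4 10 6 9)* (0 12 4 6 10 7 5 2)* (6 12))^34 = (0 9 4 5)(2 6 12 7)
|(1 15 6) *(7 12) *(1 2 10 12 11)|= |(1 15 6 2 10 12 7 11)|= 8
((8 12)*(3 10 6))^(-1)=((3 10 6)(8 12))^(-1)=(3 6 10)(8 12)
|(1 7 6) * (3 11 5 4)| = |(1 7 6)(3 11 5 4)| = 12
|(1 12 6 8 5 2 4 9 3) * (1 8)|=6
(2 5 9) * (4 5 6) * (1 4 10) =(1 4 5 9 2 6 10) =[0, 4, 6, 3, 5, 9, 10, 7, 8, 2, 1]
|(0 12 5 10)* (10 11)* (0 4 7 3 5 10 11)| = 7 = |(0 12 10 4 7 3 5)|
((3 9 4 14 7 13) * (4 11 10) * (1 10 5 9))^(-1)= (1 3 13 7 14 4 10)(5 11 9)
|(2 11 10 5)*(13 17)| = 4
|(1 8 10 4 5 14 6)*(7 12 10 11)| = 10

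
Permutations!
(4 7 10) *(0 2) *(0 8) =(0 2 8)(4 7 10) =[2, 1, 8, 3, 7, 5, 6, 10, 0, 9, 4]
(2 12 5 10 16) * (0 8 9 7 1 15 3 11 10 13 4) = [8, 15, 12, 11, 0, 13, 6, 1, 9, 7, 16, 10, 5, 4, 14, 3, 2] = (0 8 9 7 1 15 3 11 10 16 2 12 5 13 4)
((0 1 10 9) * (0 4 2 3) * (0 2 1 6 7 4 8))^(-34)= (0 9 1 7)(4 6 8 10)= ((0 6 7 4 1 10 9 8)(2 3))^(-34)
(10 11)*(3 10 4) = (3 10 11 4) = [0, 1, 2, 10, 3, 5, 6, 7, 8, 9, 11, 4]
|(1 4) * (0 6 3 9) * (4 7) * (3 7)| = 7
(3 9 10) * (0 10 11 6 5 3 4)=(0 10 4)(3 9 11 6 5)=[10, 1, 2, 9, 0, 3, 5, 7, 8, 11, 4, 6]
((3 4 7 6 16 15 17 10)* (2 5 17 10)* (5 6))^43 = (2 15 4 17 16 3 5 6 10 7)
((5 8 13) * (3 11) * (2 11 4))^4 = (5 8 13)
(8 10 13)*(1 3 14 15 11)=[0, 3, 2, 14, 4, 5, 6, 7, 10, 9, 13, 1, 12, 8, 15, 11]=(1 3 14 15 11)(8 10 13)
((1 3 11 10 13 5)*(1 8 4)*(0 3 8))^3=(0 10)(3 13)(5 11)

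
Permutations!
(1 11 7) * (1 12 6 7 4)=[0, 11, 2, 3, 1, 5, 7, 12, 8, 9, 10, 4, 6]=(1 11 4)(6 7 12)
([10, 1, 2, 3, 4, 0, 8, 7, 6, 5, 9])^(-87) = (0 10 9 5)(6 8)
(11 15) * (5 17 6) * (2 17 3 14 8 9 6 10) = (2 17 10)(3 14 8 9 6 5)(11 15) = [0, 1, 17, 14, 4, 3, 5, 7, 9, 6, 2, 15, 12, 13, 8, 11, 16, 10]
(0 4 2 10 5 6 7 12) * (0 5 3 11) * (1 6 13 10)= (0 4 2 1 6 7 12 5 13 10 3 11)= [4, 6, 1, 11, 2, 13, 7, 12, 8, 9, 3, 0, 5, 10]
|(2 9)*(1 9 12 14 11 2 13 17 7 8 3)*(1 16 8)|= |(1 9 13 17 7)(2 12 14 11)(3 16 8)|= 60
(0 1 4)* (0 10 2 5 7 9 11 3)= (0 1 4 10 2 5 7 9 11 3)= [1, 4, 5, 0, 10, 7, 6, 9, 8, 11, 2, 3]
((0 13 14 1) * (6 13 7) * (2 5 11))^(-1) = ((0 7 6 13 14 1)(2 5 11))^(-1) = (0 1 14 13 6 7)(2 11 5)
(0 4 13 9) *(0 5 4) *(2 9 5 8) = (2 9 8)(4 13 5) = [0, 1, 9, 3, 13, 4, 6, 7, 2, 8, 10, 11, 12, 5]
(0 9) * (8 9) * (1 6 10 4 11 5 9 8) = (0 1 6 10 4 11 5 9) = [1, 6, 2, 3, 11, 9, 10, 7, 8, 0, 4, 5]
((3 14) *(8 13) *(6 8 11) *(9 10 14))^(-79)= ((3 9 10 14)(6 8 13 11))^(-79)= (3 9 10 14)(6 8 13 11)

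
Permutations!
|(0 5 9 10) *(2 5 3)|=|(0 3 2 5 9 10)|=6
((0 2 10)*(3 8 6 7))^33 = (10)(3 8 6 7)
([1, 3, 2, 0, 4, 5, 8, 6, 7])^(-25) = [3, 0, 2, 1, 4, 5, 7, 8, 6]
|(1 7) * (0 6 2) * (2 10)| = 4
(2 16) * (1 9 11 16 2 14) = [0, 9, 2, 3, 4, 5, 6, 7, 8, 11, 10, 16, 12, 13, 1, 15, 14] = (1 9 11 16 14)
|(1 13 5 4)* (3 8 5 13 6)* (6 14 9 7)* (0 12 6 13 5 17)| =42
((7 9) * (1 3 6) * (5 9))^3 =((1 3 6)(5 9 7))^3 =(9)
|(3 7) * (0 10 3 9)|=|(0 10 3 7 9)|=5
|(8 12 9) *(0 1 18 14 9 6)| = 8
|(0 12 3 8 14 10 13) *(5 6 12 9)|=10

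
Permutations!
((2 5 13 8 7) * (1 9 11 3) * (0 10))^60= (13)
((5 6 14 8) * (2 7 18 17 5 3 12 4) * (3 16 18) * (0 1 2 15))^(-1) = ((0 1 2 7 3 12 4 15)(5 6 14 8 16 18 17))^(-1) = (0 15 4 12 3 7 2 1)(5 17 18 16 8 14 6)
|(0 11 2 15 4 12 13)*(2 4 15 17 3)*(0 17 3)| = 6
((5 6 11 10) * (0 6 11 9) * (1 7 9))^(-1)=(0 9 7 1 6)(5 10 11)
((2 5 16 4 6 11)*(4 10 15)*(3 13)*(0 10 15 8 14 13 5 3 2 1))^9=(0 15 13 1 16 14 11 5 8 6 3 10 4 2)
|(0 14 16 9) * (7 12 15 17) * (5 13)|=4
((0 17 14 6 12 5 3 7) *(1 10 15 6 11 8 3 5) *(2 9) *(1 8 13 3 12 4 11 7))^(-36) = ((0 17 14 7)(1 10 15 6 4 11 13 3)(2 9)(8 12))^(-36) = (17)(1 4)(3 6)(10 11)(13 15)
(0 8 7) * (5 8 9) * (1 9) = (0 1 9 5 8 7) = [1, 9, 2, 3, 4, 8, 6, 0, 7, 5]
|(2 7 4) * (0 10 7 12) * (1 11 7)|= |(0 10 1 11 7 4 2 12)|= 8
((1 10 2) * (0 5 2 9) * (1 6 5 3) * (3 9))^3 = ((0 9)(1 10 3)(2 6 5))^3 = (10)(0 9)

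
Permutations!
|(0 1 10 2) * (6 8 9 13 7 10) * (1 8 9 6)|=8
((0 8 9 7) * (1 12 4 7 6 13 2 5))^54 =((0 8 9 6 13 2 5 1 12 4 7))^54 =(0 7 4 12 1 5 2 13 6 9 8)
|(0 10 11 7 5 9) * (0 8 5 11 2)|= 6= |(0 10 2)(5 9 8)(7 11)|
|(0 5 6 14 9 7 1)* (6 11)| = |(0 5 11 6 14 9 7 1)| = 8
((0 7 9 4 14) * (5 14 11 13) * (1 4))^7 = (0 5 11 1 7 14 13 4 9)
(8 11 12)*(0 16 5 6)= (0 16 5 6)(8 11 12)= [16, 1, 2, 3, 4, 6, 0, 7, 11, 9, 10, 12, 8, 13, 14, 15, 5]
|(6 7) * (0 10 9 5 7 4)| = |(0 10 9 5 7 6 4)| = 7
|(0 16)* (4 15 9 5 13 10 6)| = |(0 16)(4 15 9 5 13 10 6)| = 14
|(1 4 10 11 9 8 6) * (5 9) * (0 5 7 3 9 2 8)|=12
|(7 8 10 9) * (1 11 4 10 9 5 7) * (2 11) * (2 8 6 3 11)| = |(1 8 9)(3 11 4 10 5 7 6)| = 21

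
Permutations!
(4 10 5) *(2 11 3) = (2 11 3)(4 10 5) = [0, 1, 11, 2, 10, 4, 6, 7, 8, 9, 5, 3]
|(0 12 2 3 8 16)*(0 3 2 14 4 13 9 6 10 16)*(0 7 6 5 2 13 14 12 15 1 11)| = |(0 15 1 11)(2 13 9 5)(3 8 7 6 10 16)(4 14)| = 12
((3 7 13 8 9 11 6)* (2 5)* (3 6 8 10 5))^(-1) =(2 5 10 13 7 3)(8 11 9)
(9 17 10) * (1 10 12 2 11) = [0, 10, 11, 3, 4, 5, 6, 7, 8, 17, 9, 1, 2, 13, 14, 15, 16, 12] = (1 10 9 17 12 2 11)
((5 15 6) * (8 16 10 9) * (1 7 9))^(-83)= ((1 7 9 8 16 10)(5 15 6))^(-83)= (1 7 9 8 16 10)(5 15 6)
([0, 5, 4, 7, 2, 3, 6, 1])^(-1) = [0, 7, 4, 5, 2, 1, 6, 3]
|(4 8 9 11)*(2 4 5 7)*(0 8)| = |(0 8 9 11 5 7 2 4)| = 8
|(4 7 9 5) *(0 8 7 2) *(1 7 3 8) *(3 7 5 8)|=15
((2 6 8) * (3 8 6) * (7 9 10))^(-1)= (2 8 3)(7 10 9)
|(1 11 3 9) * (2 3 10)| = |(1 11 10 2 3 9)| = 6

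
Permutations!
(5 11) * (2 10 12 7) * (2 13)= (2 10 12 7 13)(5 11)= [0, 1, 10, 3, 4, 11, 6, 13, 8, 9, 12, 5, 7, 2]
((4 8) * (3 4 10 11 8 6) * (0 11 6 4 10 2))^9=((0 11 8 2)(3 10 6))^9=(0 11 8 2)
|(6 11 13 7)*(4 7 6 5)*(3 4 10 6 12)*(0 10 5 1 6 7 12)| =21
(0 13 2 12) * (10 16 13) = (0 10 16 13 2 12) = [10, 1, 12, 3, 4, 5, 6, 7, 8, 9, 16, 11, 0, 2, 14, 15, 13]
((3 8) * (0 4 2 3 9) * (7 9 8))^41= ((0 4 2 3 7 9))^41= (0 9 7 3 2 4)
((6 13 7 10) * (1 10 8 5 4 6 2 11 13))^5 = (1 7)(2 5)(4 11)(6 13)(8 10)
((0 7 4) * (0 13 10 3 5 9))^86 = (0 5 10 4)(3 13 7 9)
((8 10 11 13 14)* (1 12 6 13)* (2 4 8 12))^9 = ((1 2 4 8 10 11)(6 13 14 12))^9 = (1 8)(2 10)(4 11)(6 13 14 12)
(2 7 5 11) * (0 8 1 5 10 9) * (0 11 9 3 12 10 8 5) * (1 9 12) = [5, 0, 7, 1, 4, 12, 6, 8, 9, 11, 3, 2, 10] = (0 5 12 10 3 1)(2 7 8 9 11)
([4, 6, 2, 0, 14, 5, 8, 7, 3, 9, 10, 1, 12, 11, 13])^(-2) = [8, 13, 2, 6, 3, 5, 11, 7, 1, 9, 10, 14, 12, 4, 0]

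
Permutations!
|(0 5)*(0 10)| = 3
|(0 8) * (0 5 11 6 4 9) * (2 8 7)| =9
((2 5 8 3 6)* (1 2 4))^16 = ((1 2 5 8 3 6 4))^16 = (1 5 3 4 2 8 6)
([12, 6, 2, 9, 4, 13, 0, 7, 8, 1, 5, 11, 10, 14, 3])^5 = [14, 5, 2, 12, 4, 1, 13, 7, 8, 10, 9, 11, 3, 6, 0]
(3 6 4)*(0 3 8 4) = (0 3 6)(4 8) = [3, 1, 2, 6, 8, 5, 0, 7, 4]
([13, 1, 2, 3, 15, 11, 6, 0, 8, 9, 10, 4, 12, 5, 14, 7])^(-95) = (0 11 7 5 15 13 4)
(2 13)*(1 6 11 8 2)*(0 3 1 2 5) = (0 3 1 6 11 8 5)(2 13) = [3, 6, 13, 1, 4, 0, 11, 7, 5, 9, 10, 8, 12, 2]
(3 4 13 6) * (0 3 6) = [3, 1, 2, 4, 13, 5, 6, 7, 8, 9, 10, 11, 12, 0] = (0 3 4 13)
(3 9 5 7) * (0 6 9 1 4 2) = [6, 4, 0, 1, 2, 7, 9, 3, 8, 5] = (0 6 9 5 7 3 1 4 2)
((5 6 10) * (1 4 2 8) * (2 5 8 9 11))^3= (11)(1 6)(4 10)(5 8)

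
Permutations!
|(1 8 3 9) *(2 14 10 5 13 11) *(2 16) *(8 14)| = |(1 14 10 5 13 11 16 2 8 3 9)| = 11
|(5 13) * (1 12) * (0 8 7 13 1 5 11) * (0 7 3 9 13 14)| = 24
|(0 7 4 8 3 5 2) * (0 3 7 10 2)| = |(0 10 2 3 5)(4 8 7)| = 15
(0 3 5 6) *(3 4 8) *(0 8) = (0 4)(3 5 6 8) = [4, 1, 2, 5, 0, 6, 8, 7, 3]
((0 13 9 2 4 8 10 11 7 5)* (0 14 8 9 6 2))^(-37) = (0 9 4 2 6 13)(5 7 11 10 8 14) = ((0 13 6 2 4 9)(5 14 8 10 11 7))^(-37)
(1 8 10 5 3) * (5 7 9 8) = [0, 5, 2, 1, 4, 3, 6, 9, 10, 8, 7] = (1 5 3)(7 9 8 10)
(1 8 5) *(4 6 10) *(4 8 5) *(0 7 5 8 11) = (0 7 5 1 8 4 6 10 11) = [7, 8, 2, 3, 6, 1, 10, 5, 4, 9, 11, 0]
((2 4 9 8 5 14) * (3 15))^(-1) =(2 14 5 8 9 4)(3 15)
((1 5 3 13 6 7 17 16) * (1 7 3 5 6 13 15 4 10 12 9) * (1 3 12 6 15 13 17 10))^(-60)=((1 15 4)(3 13 17 16 7 10 6 12 9))^(-60)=(3 16 6)(7 12 13)(9 17 10)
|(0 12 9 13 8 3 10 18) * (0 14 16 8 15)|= |(0 12 9 13 15)(3 10 18 14 16 8)|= 30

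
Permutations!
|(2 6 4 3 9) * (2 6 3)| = 5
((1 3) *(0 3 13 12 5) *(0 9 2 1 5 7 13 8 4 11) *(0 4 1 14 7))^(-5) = (0 2 12 9 13 5 7 3 14)(1 8)(4 11)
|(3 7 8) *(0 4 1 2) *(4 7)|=|(0 7 8 3 4 1 2)|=7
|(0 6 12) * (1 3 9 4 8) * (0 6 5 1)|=14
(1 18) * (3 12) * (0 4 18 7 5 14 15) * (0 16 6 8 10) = [4, 7, 2, 12, 18, 14, 8, 5, 10, 9, 0, 11, 3, 13, 15, 16, 6, 17, 1] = (0 4 18 1 7 5 14 15 16 6 8 10)(3 12)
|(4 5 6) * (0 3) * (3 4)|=5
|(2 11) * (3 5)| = 2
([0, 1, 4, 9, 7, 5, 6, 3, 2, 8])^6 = (9)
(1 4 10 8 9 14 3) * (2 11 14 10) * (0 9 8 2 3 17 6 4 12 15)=(0 9 10 2 11 14 17 6 4 3 1 12 15)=[9, 12, 11, 1, 3, 5, 4, 7, 8, 10, 2, 14, 15, 13, 17, 0, 16, 6]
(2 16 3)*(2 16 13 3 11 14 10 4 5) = (2 13 3 16 11 14 10 4 5) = [0, 1, 13, 16, 5, 2, 6, 7, 8, 9, 4, 14, 12, 3, 10, 15, 11]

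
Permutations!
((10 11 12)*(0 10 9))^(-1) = ((0 10 11 12 9))^(-1) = (0 9 12 11 10)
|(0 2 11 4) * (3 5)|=4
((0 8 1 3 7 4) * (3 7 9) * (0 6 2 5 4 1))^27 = ((0 8)(1 7)(2 5 4 6)(3 9))^27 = (0 8)(1 7)(2 6 4 5)(3 9)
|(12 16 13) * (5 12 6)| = |(5 12 16 13 6)| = 5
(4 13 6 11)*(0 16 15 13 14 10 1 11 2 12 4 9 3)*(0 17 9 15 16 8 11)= (0 8 11 15 13 6 2 12 4 14 10 1)(3 17 9)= [8, 0, 12, 17, 14, 5, 2, 7, 11, 3, 1, 15, 4, 6, 10, 13, 16, 9]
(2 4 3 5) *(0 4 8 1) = (0 4 3 5 2 8 1) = [4, 0, 8, 5, 3, 2, 6, 7, 1]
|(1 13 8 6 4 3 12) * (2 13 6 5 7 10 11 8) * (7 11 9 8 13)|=|(1 6 4 3 12)(2 7 10 9 8 5 11 13)|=40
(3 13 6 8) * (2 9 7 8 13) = (2 9 7 8 3)(6 13) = [0, 1, 9, 2, 4, 5, 13, 8, 3, 7, 10, 11, 12, 6]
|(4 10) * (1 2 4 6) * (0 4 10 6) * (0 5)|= |(0 4 6 1 2 10 5)|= 7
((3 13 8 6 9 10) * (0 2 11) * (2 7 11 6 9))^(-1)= ((0 7 11)(2 6)(3 13 8 9 10))^(-1)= (0 11 7)(2 6)(3 10 9 8 13)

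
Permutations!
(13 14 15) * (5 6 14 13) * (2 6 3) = (2 6 14 15 5 3) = [0, 1, 6, 2, 4, 3, 14, 7, 8, 9, 10, 11, 12, 13, 15, 5]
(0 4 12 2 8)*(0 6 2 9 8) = (0 4 12 9 8 6 2) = [4, 1, 0, 3, 12, 5, 2, 7, 6, 8, 10, 11, 9]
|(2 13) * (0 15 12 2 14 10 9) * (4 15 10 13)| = 12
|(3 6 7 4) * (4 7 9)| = |(3 6 9 4)| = 4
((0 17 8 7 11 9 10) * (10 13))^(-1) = ((0 17 8 7 11 9 13 10))^(-1) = (0 10 13 9 11 7 8 17)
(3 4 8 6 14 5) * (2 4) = (2 4 8 6 14 5 3) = [0, 1, 4, 2, 8, 3, 14, 7, 6, 9, 10, 11, 12, 13, 5]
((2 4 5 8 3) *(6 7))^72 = (2 5 3 4 8)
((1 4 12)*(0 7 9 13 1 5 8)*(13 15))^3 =((0 7 9 15 13 1 4 12 5 8))^3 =(0 15 4 8 9 1 5 7 13 12)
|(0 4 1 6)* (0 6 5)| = |(6)(0 4 1 5)| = 4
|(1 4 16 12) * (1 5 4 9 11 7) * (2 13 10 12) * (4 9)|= |(1 4 16 2 13 10 12 5 9 11 7)|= 11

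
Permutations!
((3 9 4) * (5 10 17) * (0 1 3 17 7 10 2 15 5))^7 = (0 1 3 9 4 17)(2 15 5)(7 10)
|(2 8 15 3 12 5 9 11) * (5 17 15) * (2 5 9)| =|(2 8 9 11 5)(3 12 17 15)| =20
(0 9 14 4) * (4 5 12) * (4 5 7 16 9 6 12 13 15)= [6, 1, 2, 3, 0, 13, 12, 16, 8, 14, 10, 11, 5, 15, 7, 4, 9]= (0 6 12 5 13 15 4)(7 16 9 14)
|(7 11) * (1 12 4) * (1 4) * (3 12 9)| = |(1 9 3 12)(7 11)| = 4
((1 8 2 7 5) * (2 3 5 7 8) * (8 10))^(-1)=(1 5 3 8 10 2)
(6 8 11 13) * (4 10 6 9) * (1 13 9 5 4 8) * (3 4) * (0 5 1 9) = (0 5 3 4 10 6 9 8 11)(1 13) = [5, 13, 2, 4, 10, 3, 9, 7, 11, 8, 6, 0, 12, 1]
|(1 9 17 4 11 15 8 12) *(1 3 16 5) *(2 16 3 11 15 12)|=|(1 9 17 4 15 8 2 16 5)(11 12)|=18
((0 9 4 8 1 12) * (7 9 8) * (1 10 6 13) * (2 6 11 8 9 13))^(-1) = (0 12 1 13 7 4 9)(2 6)(8 11 10)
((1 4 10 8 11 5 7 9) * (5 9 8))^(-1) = ((1 4 10 5 7 8 11 9))^(-1) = (1 9 11 8 7 5 10 4)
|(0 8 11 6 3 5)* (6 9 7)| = 8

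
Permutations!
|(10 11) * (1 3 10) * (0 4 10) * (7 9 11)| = |(0 4 10 7 9 11 1 3)| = 8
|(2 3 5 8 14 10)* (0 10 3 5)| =|(0 10 2 5 8 14 3)| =7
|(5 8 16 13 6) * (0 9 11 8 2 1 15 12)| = 12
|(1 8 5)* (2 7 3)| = 3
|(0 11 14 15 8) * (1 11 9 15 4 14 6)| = 12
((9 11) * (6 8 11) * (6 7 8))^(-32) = (11)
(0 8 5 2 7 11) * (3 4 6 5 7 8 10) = (0 10 3 4 6 5 2 8 7 11) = [10, 1, 8, 4, 6, 2, 5, 11, 7, 9, 3, 0]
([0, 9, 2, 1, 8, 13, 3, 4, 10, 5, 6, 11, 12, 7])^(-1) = (1 3 6 10 8 4 7 13 5 9)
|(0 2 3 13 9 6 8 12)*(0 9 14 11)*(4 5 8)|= |(0 2 3 13 14 11)(4 5 8 12 9 6)|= 6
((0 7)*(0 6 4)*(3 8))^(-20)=((0 7 6 4)(3 8))^(-20)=(8)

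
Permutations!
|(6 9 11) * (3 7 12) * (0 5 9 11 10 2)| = |(0 5 9 10 2)(3 7 12)(6 11)| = 30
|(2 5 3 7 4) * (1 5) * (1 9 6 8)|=9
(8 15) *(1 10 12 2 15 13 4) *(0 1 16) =[1, 10, 15, 3, 16, 5, 6, 7, 13, 9, 12, 11, 2, 4, 14, 8, 0] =(0 1 10 12 2 15 8 13 4 16)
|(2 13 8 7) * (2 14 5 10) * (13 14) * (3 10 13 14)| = 15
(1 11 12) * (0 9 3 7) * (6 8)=(0 9 3 7)(1 11 12)(6 8)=[9, 11, 2, 7, 4, 5, 8, 0, 6, 3, 10, 12, 1]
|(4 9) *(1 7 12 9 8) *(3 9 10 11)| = |(1 7 12 10 11 3 9 4 8)| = 9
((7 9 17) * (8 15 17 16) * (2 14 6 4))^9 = (2 14 6 4)(7 8)(9 15)(16 17)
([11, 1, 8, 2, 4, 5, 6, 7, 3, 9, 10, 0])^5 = [11, 1, 3, 8, 4, 5, 6, 7, 2, 9, 10, 0]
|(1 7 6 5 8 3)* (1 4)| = 7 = |(1 7 6 5 8 3 4)|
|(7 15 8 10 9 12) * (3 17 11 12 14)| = 10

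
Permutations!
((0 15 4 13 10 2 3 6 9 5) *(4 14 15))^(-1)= ((0 4 13 10 2 3 6 9 5)(14 15))^(-1)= (0 5 9 6 3 2 10 13 4)(14 15)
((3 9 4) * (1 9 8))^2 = ((1 9 4 3 8))^2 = (1 4 8 9 3)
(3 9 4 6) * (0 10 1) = (0 10 1)(3 9 4 6) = [10, 0, 2, 9, 6, 5, 3, 7, 8, 4, 1]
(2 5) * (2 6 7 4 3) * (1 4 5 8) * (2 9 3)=(1 4 2 8)(3 9)(5 6 7)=[0, 4, 8, 9, 2, 6, 7, 5, 1, 3]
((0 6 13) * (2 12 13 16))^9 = (0 2)(6 12)(13 16) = ((0 6 16 2 12 13))^9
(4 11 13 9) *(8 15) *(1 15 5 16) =(1 15 8 5 16)(4 11 13 9) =[0, 15, 2, 3, 11, 16, 6, 7, 5, 4, 10, 13, 12, 9, 14, 8, 1]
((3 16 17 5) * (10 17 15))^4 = ((3 16 15 10 17 5))^4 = (3 17 15)(5 10 16)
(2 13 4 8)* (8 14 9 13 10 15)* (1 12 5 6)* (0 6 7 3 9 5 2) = (0 6 1 12 2 10 15 8)(3 9 13 4 14 5 7) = [6, 12, 10, 9, 14, 7, 1, 3, 0, 13, 15, 11, 2, 4, 5, 8]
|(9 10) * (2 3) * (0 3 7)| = 4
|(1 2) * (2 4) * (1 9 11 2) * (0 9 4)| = |(0 9 11 2 4 1)| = 6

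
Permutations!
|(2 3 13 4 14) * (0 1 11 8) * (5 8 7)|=30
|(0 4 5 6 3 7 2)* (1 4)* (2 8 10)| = |(0 1 4 5 6 3 7 8 10 2)| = 10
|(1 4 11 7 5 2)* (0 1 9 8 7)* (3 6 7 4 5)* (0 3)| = 11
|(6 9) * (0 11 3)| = |(0 11 3)(6 9)| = 6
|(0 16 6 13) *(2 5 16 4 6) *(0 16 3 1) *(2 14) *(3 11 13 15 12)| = |(0 4 6 15 12 3 1)(2 5 11 13 16 14)| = 42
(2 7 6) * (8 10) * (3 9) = [0, 1, 7, 9, 4, 5, 2, 6, 10, 3, 8] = (2 7 6)(3 9)(8 10)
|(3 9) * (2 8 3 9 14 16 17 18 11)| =|(2 8 3 14 16 17 18 11)| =8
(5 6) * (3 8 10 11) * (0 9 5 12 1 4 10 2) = [9, 4, 0, 8, 10, 6, 12, 7, 2, 5, 11, 3, 1] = (0 9 5 6 12 1 4 10 11 3 8 2)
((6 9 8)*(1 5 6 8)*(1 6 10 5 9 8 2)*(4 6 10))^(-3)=((1 9 10 5 4 6 8 2))^(-3)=(1 6 10 2 4 9 8 5)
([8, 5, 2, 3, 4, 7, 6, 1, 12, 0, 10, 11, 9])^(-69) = (0 9 12 8)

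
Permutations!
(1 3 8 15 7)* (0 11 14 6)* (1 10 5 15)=(0 11 14 6)(1 3 8)(5 15 7 10)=[11, 3, 2, 8, 4, 15, 0, 10, 1, 9, 5, 14, 12, 13, 6, 7]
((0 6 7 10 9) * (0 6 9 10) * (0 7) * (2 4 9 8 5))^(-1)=(10)(0 6 9 4 2 5 8)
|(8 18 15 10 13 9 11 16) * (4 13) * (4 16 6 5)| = |(4 13 9 11 6 5)(8 18 15 10 16)| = 30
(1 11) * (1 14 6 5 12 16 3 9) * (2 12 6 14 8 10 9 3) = (1 11 8 10 9)(2 12 16)(5 6) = [0, 11, 12, 3, 4, 6, 5, 7, 10, 1, 9, 8, 16, 13, 14, 15, 2]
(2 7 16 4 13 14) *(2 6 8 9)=(2 7 16 4 13 14 6 8 9)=[0, 1, 7, 3, 13, 5, 8, 16, 9, 2, 10, 11, 12, 14, 6, 15, 4]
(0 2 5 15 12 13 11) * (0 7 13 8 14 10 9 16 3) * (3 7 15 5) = [2, 1, 3, 0, 4, 5, 6, 13, 14, 16, 9, 15, 8, 11, 10, 12, 7] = (0 2 3)(7 13 11 15 12 8 14 10 9 16)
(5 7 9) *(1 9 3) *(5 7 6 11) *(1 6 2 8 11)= (1 9 7 3 6)(2 8 11 5)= [0, 9, 8, 6, 4, 2, 1, 3, 11, 7, 10, 5]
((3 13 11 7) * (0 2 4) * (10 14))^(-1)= ((0 2 4)(3 13 11 7)(10 14))^(-1)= (0 4 2)(3 7 11 13)(10 14)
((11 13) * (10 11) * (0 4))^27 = (13)(0 4)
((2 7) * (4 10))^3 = ((2 7)(4 10))^3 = (2 7)(4 10)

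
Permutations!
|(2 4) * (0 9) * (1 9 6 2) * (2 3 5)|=8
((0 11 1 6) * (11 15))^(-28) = (0 11 6 15 1)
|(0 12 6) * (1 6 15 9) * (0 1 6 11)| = 7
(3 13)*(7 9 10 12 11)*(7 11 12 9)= (3 13)(9 10)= [0, 1, 2, 13, 4, 5, 6, 7, 8, 10, 9, 11, 12, 3]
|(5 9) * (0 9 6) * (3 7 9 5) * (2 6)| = 12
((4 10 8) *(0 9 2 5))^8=((0 9 2 5)(4 10 8))^8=(4 8 10)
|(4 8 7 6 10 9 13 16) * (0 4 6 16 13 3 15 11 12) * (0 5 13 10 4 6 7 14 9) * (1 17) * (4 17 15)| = 10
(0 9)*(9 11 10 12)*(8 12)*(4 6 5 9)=[11, 1, 2, 3, 6, 9, 5, 7, 12, 0, 8, 10, 4]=(0 11 10 8 12 4 6 5 9)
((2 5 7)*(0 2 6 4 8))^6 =((0 2 5 7 6 4 8))^6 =(0 8 4 6 7 5 2)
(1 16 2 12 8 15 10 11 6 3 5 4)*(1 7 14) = (1 16 2 12 8 15 10 11 6 3 5 4 7 14) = [0, 16, 12, 5, 7, 4, 3, 14, 15, 9, 11, 6, 8, 13, 1, 10, 2]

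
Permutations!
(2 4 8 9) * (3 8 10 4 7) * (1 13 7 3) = [0, 13, 3, 8, 10, 5, 6, 1, 9, 2, 4, 11, 12, 7] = (1 13 7)(2 3 8 9)(4 10)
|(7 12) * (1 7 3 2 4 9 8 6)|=|(1 7 12 3 2 4 9 8 6)|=9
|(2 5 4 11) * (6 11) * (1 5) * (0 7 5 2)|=6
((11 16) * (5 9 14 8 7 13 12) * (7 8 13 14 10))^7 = (11 16)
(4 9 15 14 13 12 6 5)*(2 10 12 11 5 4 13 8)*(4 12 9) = (2 10 9 15 14 8)(5 13 11)(6 12) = [0, 1, 10, 3, 4, 13, 12, 7, 2, 15, 9, 5, 6, 11, 8, 14]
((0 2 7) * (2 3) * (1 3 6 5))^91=(7)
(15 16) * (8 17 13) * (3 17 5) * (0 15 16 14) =(0 15 14)(3 17 13 8 5) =[15, 1, 2, 17, 4, 3, 6, 7, 5, 9, 10, 11, 12, 8, 0, 14, 16, 13]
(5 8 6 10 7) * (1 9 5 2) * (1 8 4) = [0, 9, 8, 3, 1, 4, 10, 2, 6, 5, 7] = (1 9 5 4)(2 8 6 10 7)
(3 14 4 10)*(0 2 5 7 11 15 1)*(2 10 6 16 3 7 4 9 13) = [10, 0, 5, 14, 6, 4, 16, 11, 8, 13, 7, 15, 12, 2, 9, 1, 3] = (0 10 7 11 15 1)(2 5 4 6 16 3 14 9 13)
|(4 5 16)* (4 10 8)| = |(4 5 16 10 8)| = 5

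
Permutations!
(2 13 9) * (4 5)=(2 13 9)(4 5)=[0, 1, 13, 3, 5, 4, 6, 7, 8, 2, 10, 11, 12, 9]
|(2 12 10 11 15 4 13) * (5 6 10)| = 9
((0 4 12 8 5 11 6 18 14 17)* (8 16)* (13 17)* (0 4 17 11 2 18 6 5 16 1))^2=(0 4 1 17 12)(2 14 11)(5 18 13)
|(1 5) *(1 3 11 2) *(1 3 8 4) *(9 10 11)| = 20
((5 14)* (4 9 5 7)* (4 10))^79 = (4 9 5 14 7 10)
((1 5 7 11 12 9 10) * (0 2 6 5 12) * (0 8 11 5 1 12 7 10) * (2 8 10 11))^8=((0 8 2 6 1 7 5 11 10 12 9))^8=(0 10 7 2 9 11 1 8 12 5 6)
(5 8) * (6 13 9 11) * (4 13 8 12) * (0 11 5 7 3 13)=(0 11 6 8 7 3 13 9 5 12 4)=[11, 1, 2, 13, 0, 12, 8, 3, 7, 5, 10, 6, 4, 9]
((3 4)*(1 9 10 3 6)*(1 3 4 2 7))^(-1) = (1 7 2 3 6 4 10 9)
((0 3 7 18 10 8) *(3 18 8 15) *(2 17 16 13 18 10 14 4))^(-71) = (0 10 15 3 7 8)(2 4 14 18 13 16 17)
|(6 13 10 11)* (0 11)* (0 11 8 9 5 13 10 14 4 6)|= 10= |(0 8 9 5 13 14 4 6 10 11)|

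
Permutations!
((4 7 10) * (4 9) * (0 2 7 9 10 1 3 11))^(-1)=(0 11 3 1 7 2)(4 9)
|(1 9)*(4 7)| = |(1 9)(4 7)| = 2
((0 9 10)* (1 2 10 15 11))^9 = ((0 9 15 11 1 2 10))^9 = (0 15 1 10 9 11 2)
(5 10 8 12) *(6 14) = [0, 1, 2, 3, 4, 10, 14, 7, 12, 9, 8, 11, 5, 13, 6] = (5 10 8 12)(6 14)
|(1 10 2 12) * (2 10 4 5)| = 5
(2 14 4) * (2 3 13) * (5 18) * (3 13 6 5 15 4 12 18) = (2 14 12 18 15 4 13)(3 6 5) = [0, 1, 14, 6, 13, 3, 5, 7, 8, 9, 10, 11, 18, 2, 12, 4, 16, 17, 15]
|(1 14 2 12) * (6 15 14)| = 6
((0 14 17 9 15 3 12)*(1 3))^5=(0 1 17 12 15 14 3 9)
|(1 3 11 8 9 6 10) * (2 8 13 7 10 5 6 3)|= 18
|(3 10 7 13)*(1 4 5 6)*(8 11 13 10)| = |(1 4 5 6)(3 8 11 13)(7 10)| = 4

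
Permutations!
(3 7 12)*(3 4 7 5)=(3 5)(4 7 12)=[0, 1, 2, 5, 7, 3, 6, 12, 8, 9, 10, 11, 4]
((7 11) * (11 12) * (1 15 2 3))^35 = ((1 15 2 3)(7 12 11))^35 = (1 3 2 15)(7 11 12)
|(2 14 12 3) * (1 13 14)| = |(1 13 14 12 3 2)| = 6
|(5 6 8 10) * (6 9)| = |(5 9 6 8 10)| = 5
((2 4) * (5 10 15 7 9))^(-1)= (2 4)(5 9 7 15 10)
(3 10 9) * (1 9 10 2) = (10)(1 9 3 2) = [0, 9, 1, 2, 4, 5, 6, 7, 8, 3, 10]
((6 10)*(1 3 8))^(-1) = ((1 3 8)(6 10))^(-1) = (1 8 3)(6 10)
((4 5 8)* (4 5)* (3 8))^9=(8)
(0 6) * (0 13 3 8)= (0 6 13 3 8)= [6, 1, 2, 8, 4, 5, 13, 7, 0, 9, 10, 11, 12, 3]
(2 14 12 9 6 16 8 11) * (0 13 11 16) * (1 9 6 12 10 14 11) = (0 13 1 9 12 6)(2 11)(8 16)(10 14) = [13, 9, 11, 3, 4, 5, 0, 7, 16, 12, 14, 2, 6, 1, 10, 15, 8]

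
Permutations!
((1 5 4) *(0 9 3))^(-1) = (0 3 9)(1 4 5)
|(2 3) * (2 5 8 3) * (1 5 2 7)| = 6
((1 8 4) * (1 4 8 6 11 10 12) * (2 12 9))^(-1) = ((1 6 11 10 9 2 12))^(-1) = (1 12 2 9 10 11 6)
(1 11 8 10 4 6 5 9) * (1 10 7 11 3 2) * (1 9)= (1 3 2 9 10 4 6 5)(7 11 8)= [0, 3, 9, 2, 6, 1, 5, 11, 7, 10, 4, 8]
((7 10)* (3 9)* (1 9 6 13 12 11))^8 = ((1 9 3 6 13 12 11)(7 10))^8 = (1 9 3 6 13 12 11)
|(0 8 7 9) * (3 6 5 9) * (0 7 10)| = |(0 8 10)(3 6 5 9 7)| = 15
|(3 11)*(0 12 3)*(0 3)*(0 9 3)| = 5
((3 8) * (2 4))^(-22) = (8)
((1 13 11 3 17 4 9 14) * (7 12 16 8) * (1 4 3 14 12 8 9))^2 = ((1 13 11 14 4)(3 17)(7 8)(9 12 16))^2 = (17)(1 11 4 13 14)(9 16 12)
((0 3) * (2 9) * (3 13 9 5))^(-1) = (0 3 5 2 9 13)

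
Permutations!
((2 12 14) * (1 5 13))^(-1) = ((1 5 13)(2 12 14))^(-1) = (1 13 5)(2 14 12)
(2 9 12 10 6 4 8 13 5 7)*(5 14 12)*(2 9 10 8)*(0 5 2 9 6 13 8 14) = (0 5 7 6 4 9 2 10 13)(12 14) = [5, 1, 10, 3, 9, 7, 4, 6, 8, 2, 13, 11, 14, 0, 12]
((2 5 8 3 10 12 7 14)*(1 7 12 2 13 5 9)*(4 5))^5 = (1 5 9 4 2 13 10 14 3 7 8)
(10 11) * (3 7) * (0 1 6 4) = [1, 6, 2, 7, 0, 5, 4, 3, 8, 9, 11, 10] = (0 1 6 4)(3 7)(10 11)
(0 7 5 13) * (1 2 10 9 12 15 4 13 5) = (0 7 1 2 10 9 12 15 4 13) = [7, 2, 10, 3, 13, 5, 6, 1, 8, 12, 9, 11, 15, 0, 14, 4]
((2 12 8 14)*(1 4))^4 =((1 4)(2 12 8 14))^4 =(14)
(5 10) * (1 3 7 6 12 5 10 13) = (1 3 7 6 12 5 13) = [0, 3, 2, 7, 4, 13, 12, 6, 8, 9, 10, 11, 5, 1]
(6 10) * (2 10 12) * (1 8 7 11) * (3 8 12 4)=[0, 12, 10, 8, 3, 5, 4, 11, 7, 9, 6, 1, 2]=(1 12 2 10 6 4 3 8 7 11)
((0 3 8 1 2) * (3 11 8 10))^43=(0 1 11 2 8)(3 10)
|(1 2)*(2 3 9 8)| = 5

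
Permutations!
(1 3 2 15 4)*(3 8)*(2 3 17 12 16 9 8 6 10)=[0, 6, 15, 3, 1, 5, 10, 7, 17, 8, 2, 11, 16, 13, 14, 4, 9, 12]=(1 6 10 2 15 4)(8 17 12 16 9)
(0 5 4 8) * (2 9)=[5, 1, 9, 3, 8, 4, 6, 7, 0, 2]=(0 5 4 8)(2 9)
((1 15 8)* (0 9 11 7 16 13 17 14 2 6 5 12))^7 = (0 14 11 6 16 12 17 9 2 7 5 13)(1 15 8) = ((0 9 11 7 16 13 17 14 2 6 5 12)(1 15 8))^7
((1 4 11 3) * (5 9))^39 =((1 4 11 3)(5 9))^39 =(1 3 11 4)(5 9)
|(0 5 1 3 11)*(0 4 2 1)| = 10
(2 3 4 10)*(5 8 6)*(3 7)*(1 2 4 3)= (1 2 7)(4 10)(5 8 6)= [0, 2, 7, 3, 10, 8, 5, 1, 6, 9, 4]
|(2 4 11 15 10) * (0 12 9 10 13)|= |(0 12 9 10 2 4 11 15 13)|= 9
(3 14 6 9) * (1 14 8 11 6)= (1 14)(3 8 11 6 9)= [0, 14, 2, 8, 4, 5, 9, 7, 11, 3, 10, 6, 12, 13, 1]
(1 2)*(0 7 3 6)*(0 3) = (0 7)(1 2)(3 6) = [7, 2, 1, 6, 4, 5, 3, 0]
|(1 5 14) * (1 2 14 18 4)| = 4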